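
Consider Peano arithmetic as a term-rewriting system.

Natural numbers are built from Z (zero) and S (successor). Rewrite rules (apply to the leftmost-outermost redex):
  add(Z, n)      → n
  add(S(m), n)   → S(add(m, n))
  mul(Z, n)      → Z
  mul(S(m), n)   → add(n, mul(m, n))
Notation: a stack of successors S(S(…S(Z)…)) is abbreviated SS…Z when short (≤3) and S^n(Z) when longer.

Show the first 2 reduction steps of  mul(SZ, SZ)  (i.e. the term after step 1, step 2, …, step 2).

Answer: after 2 steps: S(add(Z, mul(Z, SZ)))

Reduction:
  start: mul(SZ, SZ)
  step 1: add(SZ, mul(Z, SZ))
  step 2: S(add(Z, mul(Z, SZ)))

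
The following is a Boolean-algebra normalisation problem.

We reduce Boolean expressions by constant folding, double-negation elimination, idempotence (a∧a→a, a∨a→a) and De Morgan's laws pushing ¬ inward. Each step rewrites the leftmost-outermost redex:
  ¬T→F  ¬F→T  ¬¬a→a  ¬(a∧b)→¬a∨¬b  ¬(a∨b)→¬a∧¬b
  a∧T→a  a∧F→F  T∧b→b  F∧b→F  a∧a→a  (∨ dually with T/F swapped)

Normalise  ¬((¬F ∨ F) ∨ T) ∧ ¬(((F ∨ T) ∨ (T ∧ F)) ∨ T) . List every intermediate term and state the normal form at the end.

Answer: normal form = F  (in 6 steps)

Derivation:
  start: ¬((¬F ∨ F) ∨ T) ∧ ¬(((F ∨ T) ∨ (T ∧ F)) ∨ T)
  →1  (¬(¬F ∨ F) ∧ ¬T) ∧ ¬(((F ∨ T) ∨ (T ∧ F)) ∨ T)
  →2  ((¬¬F ∧ ¬F) ∧ ¬T) ∧ ¬(((F ∨ T) ∨ (T ∧ F)) ∨ T)
  →3  ((F ∧ ¬F) ∧ ¬T) ∧ ¬(((F ∨ T) ∨ (T ∧ F)) ∨ T)
  →4  (F ∧ ¬T) ∧ ¬(((F ∨ T) ∨ (T ∧ F)) ∨ T)
  →5  F ∧ ¬(((F ∨ T) ∨ (T ∧ F)) ∨ T)
  →6  F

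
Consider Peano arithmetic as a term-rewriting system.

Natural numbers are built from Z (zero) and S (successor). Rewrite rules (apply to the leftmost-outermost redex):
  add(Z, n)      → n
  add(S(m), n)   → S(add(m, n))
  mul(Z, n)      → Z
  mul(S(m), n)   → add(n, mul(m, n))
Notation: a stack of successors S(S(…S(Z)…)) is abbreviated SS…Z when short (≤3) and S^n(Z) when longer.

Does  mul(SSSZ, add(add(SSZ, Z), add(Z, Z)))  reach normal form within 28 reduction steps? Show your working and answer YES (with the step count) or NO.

  start: mul(SSSZ, add(add(SSZ, Z), add(Z, Z)))
  step 1: add(add(add(SSZ, Z), add(Z, Z)), mul(SSZ, add(add(SSZ, Z), add(Z, Z))))
  step 2: add(add(S(add(SZ, Z)), add(Z, Z)), mul(SSZ, add(add(SSZ, Z), add(Z, Z))))
  step 3: add(S(add(add(SZ, Z), add(Z, Z))), mul(SSZ, add(add(SSZ, Z), add(Z, Z))))
  step 4: S(add(add(add(SZ, Z), add(Z, Z)), mul(SSZ, add(add(SSZ, Z), add(Z, Z)))))
  step 5: S(add(add(S(add(Z, Z)), add(Z, Z)), mul(SSZ, add(add(SSZ, Z), add(Z, Z)))))
  step 6: S(add(S(add(add(Z, Z), add(Z, Z))), mul(SSZ, add(add(SSZ, Z), add(Z, Z)))))
  step 7: S(S(add(add(add(Z, Z), add(Z, Z)), mul(SSZ, add(add(SSZ, Z), add(Z, Z))))))
  step 8: S(S(add(add(Z, add(Z, Z)), mul(SSZ, add(add(SSZ, Z), add(Z, Z))))))
  step 9: S(S(add(add(Z, Z), mul(SSZ, add(add(SSZ, Z), add(Z, Z))))))
  step 10: S(S(add(Z, mul(SSZ, add(add(SSZ, Z), add(Z, Z))))))
  step 11: S(S(mul(SSZ, add(add(SSZ, Z), add(Z, Z)))))
  step 12: S(S(add(add(add(SSZ, Z), add(Z, Z)), mul(SZ, add(add(SSZ, Z), add(Z, Z))))))
  step 13: S(S(add(add(S(add(SZ, Z)), add(Z, Z)), mul(SZ, add(add(SSZ, Z), add(Z, Z))))))
  step 14: S(S(add(S(add(add(SZ, Z), add(Z, Z))), mul(SZ, add(add(SSZ, Z), add(Z, Z))))))
  step 15: S(S(S(add(add(add(SZ, Z), add(Z, Z)), mul(SZ, add(add(SSZ, Z), add(Z, Z)))))))
  step 16: S(S(S(add(add(S(add(Z, Z)), add(Z, Z)), mul(SZ, add(add(SSZ, Z), add(Z, Z)))))))
  step 17: S(S(S(add(S(add(add(Z, Z), add(Z, Z))), mul(SZ, add(add(SSZ, Z), add(Z, Z)))))))
  step 18: S(S(S(S(add(add(add(Z, Z), add(Z, Z)), mul(SZ, add(add(SSZ, Z), add(Z, Z))))))))
  step 19: S(S(S(S(add(add(Z, add(Z, Z)), mul(SZ, add(add(SSZ, Z), add(Z, Z))))))))
  step 20: S(S(S(S(add(add(Z, Z), mul(SZ, add(add(SSZ, Z), add(Z, Z))))))))
  step 21: S(S(S(S(add(Z, mul(SZ, add(add(SSZ, Z), add(Z, Z))))))))
  step 22: S(S(S(S(mul(SZ, add(add(SSZ, Z), add(Z, Z)))))))
  step 23: S(S(S(S(add(add(add(SSZ, Z), add(Z, Z)), mul(Z, add(add(SSZ, Z), add(Z, Z))))))))
  step 24: S(S(S(S(add(add(S(add(SZ, Z)), add(Z, Z)), mul(Z, add(add(SSZ, Z), add(Z, Z))))))))
  step 25: S(S(S(S(add(S(add(add(SZ, Z), add(Z, Z))), mul(Z, add(add(SSZ, Z), add(Z, Z))))))))
  step 26: S(S(S(S(S(add(add(add(SZ, Z), add(Z, Z)), mul(Z, add(add(SSZ, Z), add(Z, Z)))))))))
  step 27: S(S(S(S(S(add(add(S(add(Z, Z)), add(Z, Z)), mul(Z, add(add(SSZ, Z), add(Z, Z)))))))))
  step 28: S(S(S(S(S(add(S(add(add(Z, Z), add(Z, Z))), mul(Z, add(add(SSZ, Z), add(Z, Z)))))))))

Answer: NO — after 28 steps the term is S(S(S(S(S(add(S(add(add(Z, Z), add(Z, Z))), mul(Z, add(add(SSZ, Z), add(Z, Z))))))))), not yet normal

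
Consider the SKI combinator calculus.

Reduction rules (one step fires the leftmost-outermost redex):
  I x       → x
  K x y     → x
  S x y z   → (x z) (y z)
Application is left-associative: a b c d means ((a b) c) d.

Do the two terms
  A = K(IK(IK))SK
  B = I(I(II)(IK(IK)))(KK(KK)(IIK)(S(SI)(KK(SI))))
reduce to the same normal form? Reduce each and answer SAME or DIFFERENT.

Term A:
  start: K(IK(IK))SK
  step 1: IK(IK)K
  step 2: K(IK)K
  step 3: IK
  step 4: K

Term B:
  start: I(I(II)(IK(IK)))(KK(KK)(IIK)(S(SI)(KK(SI))))
  step 1: I(II)(IK(IK))(KK(KK)(IIK)(S(SI)(KK(SI))))
  step 2: II(IK(IK))(KK(KK)(IIK)(S(SI)(KK(SI))))
  step 3: I(IK(IK))(KK(KK)(IIK)(S(SI)(KK(SI))))
  step 4: IK(IK)(KK(KK)(IIK)(S(SI)(KK(SI))))
  step 5: K(IK)(KK(KK)(IIK)(S(SI)(KK(SI))))
  step 6: IK
  step 7: K

Answer: SAME — A ⇓ K, B ⇓ K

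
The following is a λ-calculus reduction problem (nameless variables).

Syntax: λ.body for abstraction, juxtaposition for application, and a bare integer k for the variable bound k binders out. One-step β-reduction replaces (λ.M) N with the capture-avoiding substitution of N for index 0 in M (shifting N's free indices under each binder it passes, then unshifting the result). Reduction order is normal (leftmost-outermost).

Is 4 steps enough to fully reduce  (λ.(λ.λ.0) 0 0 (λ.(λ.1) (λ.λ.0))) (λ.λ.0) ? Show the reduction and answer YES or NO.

Answer: YES — reaches normal form λ.0 in 4 ≤ 4 steps

Working:
  start: (λ.(λ.λ.0) 0 0 (λ.(λ.1) (λ.λ.0))) (λ.λ.0)
  step 1: (λ.λ.0) (λ.λ.0) (λ.λ.0) (λ.(λ.1) (λ.λ.0))
  step 2: (λ.0) (λ.λ.0) (λ.(λ.1) (λ.λ.0))
  step 3: (λ.λ.0) (λ.(λ.1) (λ.λ.0))
  step 4: λ.0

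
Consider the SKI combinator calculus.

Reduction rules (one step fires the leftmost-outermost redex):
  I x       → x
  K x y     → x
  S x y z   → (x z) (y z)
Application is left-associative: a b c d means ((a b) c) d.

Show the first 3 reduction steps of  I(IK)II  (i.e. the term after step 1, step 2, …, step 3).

Answer: after 3 steps: I

Working:
  start: I(IK)II
  →1  IKII
  →2  KII
  →3  I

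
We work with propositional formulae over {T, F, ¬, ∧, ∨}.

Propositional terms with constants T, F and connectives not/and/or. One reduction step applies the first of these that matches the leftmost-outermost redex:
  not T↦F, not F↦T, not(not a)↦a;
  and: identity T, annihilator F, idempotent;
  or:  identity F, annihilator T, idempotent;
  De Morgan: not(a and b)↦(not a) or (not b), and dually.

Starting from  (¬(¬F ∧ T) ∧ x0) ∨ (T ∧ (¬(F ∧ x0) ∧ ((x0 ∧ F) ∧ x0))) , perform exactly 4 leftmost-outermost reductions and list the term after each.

Answer: after 4 steps: (F ∧ x0) ∨ (T ∧ (¬(F ∧ x0) ∧ ((x0 ∧ F) ∧ x0)))

Working:
  start: (¬(¬F ∧ T) ∧ x0) ∨ (T ∧ (¬(F ∧ x0) ∧ ((x0 ∧ F) ∧ x0)))
  [1] ((¬¬F ∨ ¬T) ∧ x0) ∨ (T ∧ (¬(F ∧ x0) ∧ ((x0 ∧ F) ∧ x0)))
  [2] ((F ∨ ¬T) ∧ x0) ∨ (T ∧ (¬(F ∧ x0) ∧ ((x0 ∧ F) ∧ x0)))
  [3] (¬T ∧ x0) ∨ (T ∧ (¬(F ∧ x0) ∧ ((x0 ∧ F) ∧ x0)))
  [4] (F ∧ x0) ∨ (T ∧ (¬(F ∧ x0) ∧ ((x0 ∧ F) ∧ x0)))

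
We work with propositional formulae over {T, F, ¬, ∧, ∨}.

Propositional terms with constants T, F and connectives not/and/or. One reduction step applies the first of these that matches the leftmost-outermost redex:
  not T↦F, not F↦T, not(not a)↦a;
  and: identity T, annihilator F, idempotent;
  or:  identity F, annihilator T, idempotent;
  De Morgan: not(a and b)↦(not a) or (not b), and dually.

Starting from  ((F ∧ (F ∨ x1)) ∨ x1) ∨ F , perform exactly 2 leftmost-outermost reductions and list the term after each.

Answer: after 2 steps: F ∨ x1

Working:
  start: ((F ∧ (F ∨ x1)) ∨ x1) ∨ F
  step 1: (F ∧ (F ∨ x1)) ∨ x1
  step 2: F ∨ x1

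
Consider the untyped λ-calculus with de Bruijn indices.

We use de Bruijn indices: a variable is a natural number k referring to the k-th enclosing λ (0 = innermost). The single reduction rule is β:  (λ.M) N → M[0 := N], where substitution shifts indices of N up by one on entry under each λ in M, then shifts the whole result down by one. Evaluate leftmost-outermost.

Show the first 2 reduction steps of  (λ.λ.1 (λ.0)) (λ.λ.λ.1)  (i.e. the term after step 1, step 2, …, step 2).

  start: (λ.λ.1 (λ.0)) (λ.λ.λ.1)
  →1  λ.(λ.λ.λ.1) (λ.0)
  →2  λ.λ.λ.1

Answer: after 2 steps: λ.λ.λ.1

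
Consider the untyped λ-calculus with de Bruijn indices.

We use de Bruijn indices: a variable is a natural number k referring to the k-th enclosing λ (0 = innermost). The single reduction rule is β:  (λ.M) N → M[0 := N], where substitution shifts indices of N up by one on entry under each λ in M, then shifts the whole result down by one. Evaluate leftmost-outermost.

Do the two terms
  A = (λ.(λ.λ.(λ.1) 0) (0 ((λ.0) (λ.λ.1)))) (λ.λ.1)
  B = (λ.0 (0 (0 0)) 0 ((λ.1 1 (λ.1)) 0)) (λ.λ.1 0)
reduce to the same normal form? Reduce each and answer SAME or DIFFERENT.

Answer: DIFFERENT — A ⇓ λ.0, B ⇓ λ.λ.λ.1 0

Reduction:
Term A:
  start: (λ.(λ.λ.(λ.1) 0) (0 ((λ.0) (λ.λ.1)))) (λ.λ.1)
  [1] (λ.λ.(λ.1) 0) ((λ.λ.1) ((λ.0) (λ.λ.1)))
  [2] λ.(λ.1) 0
  [3] λ.0

Term B:
  start: (λ.0 (0 (0 0)) 0 ((λ.1 1 (λ.1)) 0)) (λ.λ.1 0)
  [1] (λ.λ.1 0) ((λ.λ.1 0) ((λ.λ.1 0) (λ.λ.1 0))) (λ.λ.1 0) ((λ.(λ.λ.1 0) (λ.λ.1 0) (λ.1)) (λ.λ.1 0))
  [2] (λ.(λ.λ.1 0) ((λ.λ.1 0) (λ.λ.1 0)) 0) (λ.λ.1 0) ((λ.(λ.λ.1 0) (λ.λ.1 0) (λ.1)) (λ.λ.1 0))
  [3] (λ.λ.1 0) ((λ.λ.1 0) (λ.λ.1 0)) (λ.λ.1 0) ((λ.(λ.λ.1 0) (λ.λ.1 0) (λ.1)) (λ.λ.1 0))
  [4] (λ.(λ.λ.1 0) (λ.λ.1 0) 0) (λ.λ.1 0) ((λ.(λ.λ.1 0) (λ.λ.1 0) (λ.1)) (λ.λ.1 0))
  [5] (λ.λ.1 0) (λ.λ.1 0) (λ.λ.1 0) ((λ.(λ.λ.1 0) (λ.λ.1 0) (λ.1)) (λ.λ.1 0))
  [6] (λ.(λ.λ.1 0) 0) (λ.λ.1 0) ((λ.(λ.λ.1 0) (λ.λ.1 0) (λ.1)) (λ.λ.1 0))
  [7] (λ.λ.1 0) (λ.λ.1 0) ((λ.(λ.λ.1 0) (λ.λ.1 0) (λ.1)) (λ.λ.1 0))
  [8] (λ.(λ.λ.1 0) 0) ((λ.(λ.λ.1 0) (λ.λ.1 0) (λ.1)) (λ.λ.1 0))
  [9] (λ.λ.1 0) ((λ.(λ.λ.1 0) (λ.λ.1 0) (λ.1)) (λ.λ.1 0))
  [10] λ.(λ.(λ.λ.1 0) (λ.λ.1 0) (λ.1)) (λ.λ.1 0) 0
  [11] λ.(λ.λ.1 0) (λ.λ.1 0) (λ.λ.λ.1 0) 0
  [12] λ.(λ.(λ.λ.1 0) 0) (λ.λ.λ.1 0) 0
  [13] λ.(λ.λ.1 0) (λ.λ.λ.1 0) 0
  [14] λ.(λ.(λ.λ.λ.1 0) 0) 0
  [15] λ.(λ.λ.λ.1 0) 0
  [16] λ.λ.λ.1 0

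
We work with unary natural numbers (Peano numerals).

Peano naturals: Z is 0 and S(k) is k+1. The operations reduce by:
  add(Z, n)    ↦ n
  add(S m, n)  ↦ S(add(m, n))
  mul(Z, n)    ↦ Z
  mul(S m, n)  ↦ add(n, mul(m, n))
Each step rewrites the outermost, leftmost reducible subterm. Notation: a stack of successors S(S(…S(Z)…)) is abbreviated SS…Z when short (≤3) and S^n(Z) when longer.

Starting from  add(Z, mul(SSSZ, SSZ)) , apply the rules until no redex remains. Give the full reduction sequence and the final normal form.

  start: add(Z, mul(SSSZ, SSZ))
  step 1: mul(SSSZ, SSZ)
  step 2: add(SSZ, mul(SSZ, SSZ))
  step 3: S(add(SZ, mul(SSZ, SSZ)))
  step 4: S(S(add(Z, mul(SSZ, SSZ))))
  step 5: S(S(mul(SSZ, SSZ)))
  step 6: S(S(add(SSZ, mul(SZ, SSZ))))
  step 7: S(S(S(add(SZ, mul(SZ, SSZ)))))
  step 8: S(S(S(S(add(Z, mul(SZ, SSZ))))))
  step 9: S(S(S(S(mul(SZ, SSZ)))))
  step 10: S(S(S(S(add(SSZ, mul(Z, SSZ))))))
  step 11: S(S(S(S(S(add(SZ, mul(Z, SSZ)))))))
  step 12: S(S(S(S(S(S(add(Z, mul(Z, SSZ))))))))
  step 13: S(S(S(S(S(S(mul(Z, SSZ)))))))
  step 14: S^6(Z)

Answer: normal form = S^6(Z)  (in 14 steps)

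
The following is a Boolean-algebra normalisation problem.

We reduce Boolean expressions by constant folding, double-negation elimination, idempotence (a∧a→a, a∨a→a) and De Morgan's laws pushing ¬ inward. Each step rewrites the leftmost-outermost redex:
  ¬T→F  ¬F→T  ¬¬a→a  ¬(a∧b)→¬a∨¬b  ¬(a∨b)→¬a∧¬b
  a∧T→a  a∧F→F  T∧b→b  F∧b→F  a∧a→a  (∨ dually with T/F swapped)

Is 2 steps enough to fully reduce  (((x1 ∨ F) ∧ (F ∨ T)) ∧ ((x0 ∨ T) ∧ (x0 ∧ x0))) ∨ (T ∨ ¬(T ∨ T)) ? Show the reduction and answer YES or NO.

  start: (((x1 ∨ F) ∧ (F ∨ T)) ∧ ((x0 ∨ T) ∧ (x0 ∧ x0))) ∨ (T ∨ ¬(T ∨ T))
  [1] ((x1 ∧ (F ∨ T)) ∧ ((x0 ∨ T) ∧ (x0 ∧ x0))) ∨ (T ∨ ¬(T ∨ T))
  [2] ((x1 ∧ T) ∧ ((x0 ∨ T) ∧ (x0 ∧ x0))) ∨ (T ∨ ¬(T ∨ T))

Answer: NO — after 2 steps the term is ((x1 ∧ T) ∧ ((x0 ∨ T) ∧ (x0 ∧ x0))) ∨ (T ∨ ¬(T ∨ T)), not yet normal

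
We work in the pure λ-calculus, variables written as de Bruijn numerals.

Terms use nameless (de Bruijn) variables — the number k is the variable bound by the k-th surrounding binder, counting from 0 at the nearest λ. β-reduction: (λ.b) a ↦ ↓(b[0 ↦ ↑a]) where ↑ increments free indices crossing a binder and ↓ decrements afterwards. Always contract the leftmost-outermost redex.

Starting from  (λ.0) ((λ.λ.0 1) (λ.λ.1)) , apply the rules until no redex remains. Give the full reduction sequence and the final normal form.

Answer: normal form = λ.0 (λ.λ.1)  (in 2 steps)

Working:
  start: (λ.0) ((λ.λ.0 1) (λ.λ.1))
  →1  (λ.λ.0 1) (λ.λ.1)
  →2  λ.0 (λ.λ.1)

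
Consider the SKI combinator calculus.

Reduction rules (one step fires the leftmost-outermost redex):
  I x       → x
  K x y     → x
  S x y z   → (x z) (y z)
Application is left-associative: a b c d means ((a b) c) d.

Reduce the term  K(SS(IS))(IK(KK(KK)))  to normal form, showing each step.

Answer: normal form = SSS  (in 2 steps)

Reduction:
  start: K(SS(IS))(IK(KK(KK)))
  [1] SS(IS)
  [2] SSS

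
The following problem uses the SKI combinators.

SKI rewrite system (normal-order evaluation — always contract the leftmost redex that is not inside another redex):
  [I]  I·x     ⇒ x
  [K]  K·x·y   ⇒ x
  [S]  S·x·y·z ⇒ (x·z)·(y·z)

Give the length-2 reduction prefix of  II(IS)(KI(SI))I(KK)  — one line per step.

  start: II(IS)(KI(SI))I(KK)
  →1  I(IS)(KI(SI))I(KK)
  →2  IS(KI(SI))I(KK)

Answer: after 2 steps: IS(KI(SI))I(KK)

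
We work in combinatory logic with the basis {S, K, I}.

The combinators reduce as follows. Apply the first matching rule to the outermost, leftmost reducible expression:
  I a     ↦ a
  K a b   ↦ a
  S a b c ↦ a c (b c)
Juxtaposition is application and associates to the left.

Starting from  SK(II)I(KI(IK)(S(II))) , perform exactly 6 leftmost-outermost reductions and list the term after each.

Answer: after 6 steps: SI

Reduction:
  start: SK(II)I(KI(IK)(S(II)))
  step 1: KI(III)(KI(IK)(S(II)))
  step 2: I(KI(IK)(S(II)))
  step 3: KI(IK)(S(II))
  step 4: I(S(II))
  step 5: S(II)
  step 6: SI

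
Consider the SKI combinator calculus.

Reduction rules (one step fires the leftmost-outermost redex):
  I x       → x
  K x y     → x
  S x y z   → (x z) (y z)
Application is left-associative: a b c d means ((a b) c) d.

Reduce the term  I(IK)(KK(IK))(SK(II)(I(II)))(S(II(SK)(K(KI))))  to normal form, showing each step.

Answer: normal form = K(S(SK(K(KI))))  (in 6 steps)

Derivation:
  start: I(IK)(KK(IK))(SK(II)(I(II)))(S(II(SK)(K(KI))))
  [1] IK(KK(IK))(SK(II)(I(II)))(S(II(SK)(K(KI))))
  [2] K(KK(IK))(SK(II)(I(II)))(S(II(SK)(K(KI))))
  [3] KK(IK)(S(II(SK)(K(KI))))
  [4] K(S(II(SK)(K(KI))))
  [5] K(S(I(SK)(K(KI))))
  [6] K(S(SK(K(KI))))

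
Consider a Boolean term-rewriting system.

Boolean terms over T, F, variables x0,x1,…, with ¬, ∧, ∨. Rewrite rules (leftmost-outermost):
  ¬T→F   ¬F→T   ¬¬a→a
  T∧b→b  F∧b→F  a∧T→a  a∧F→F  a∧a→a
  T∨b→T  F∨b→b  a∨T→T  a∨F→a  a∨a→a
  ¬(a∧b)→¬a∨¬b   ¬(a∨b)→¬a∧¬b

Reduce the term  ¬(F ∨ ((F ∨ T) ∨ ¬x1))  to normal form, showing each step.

Answer: normal form = F  (in 9 steps)

Reduction:
  start: ¬(F ∨ ((F ∨ T) ∨ ¬x1))
  [1] ¬F ∧ ¬((F ∨ T) ∨ ¬x1)
  [2] T ∧ ¬((F ∨ T) ∨ ¬x1)
  [3] ¬((F ∨ T) ∨ ¬x1)
  [4] ¬(F ∨ T) ∧ ¬¬x1
  [5] (¬F ∧ ¬T) ∧ ¬¬x1
  [6] (T ∧ ¬T) ∧ ¬¬x1
  [7] ¬T ∧ ¬¬x1
  [8] F ∧ ¬¬x1
  [9] F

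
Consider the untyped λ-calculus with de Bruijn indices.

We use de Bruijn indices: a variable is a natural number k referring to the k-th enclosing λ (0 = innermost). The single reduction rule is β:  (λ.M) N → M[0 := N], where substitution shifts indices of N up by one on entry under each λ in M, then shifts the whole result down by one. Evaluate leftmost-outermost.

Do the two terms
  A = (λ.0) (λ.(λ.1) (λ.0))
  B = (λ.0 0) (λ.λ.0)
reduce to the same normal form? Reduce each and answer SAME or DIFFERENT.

Term A:
  start: (λ.0) (λ.(λ.1) (λ.0))
  step 1: λ.(λ.1) (λ.0)
  step 2: λ.0

Term B:
  start: (λ.0 0) (λ.λ.0)
  step 1: (λ.λ.0) (λ.λ.0)
  step 2: λ.0

Answer: SAME — A ⇓ λ.0, B ⇓ λ.0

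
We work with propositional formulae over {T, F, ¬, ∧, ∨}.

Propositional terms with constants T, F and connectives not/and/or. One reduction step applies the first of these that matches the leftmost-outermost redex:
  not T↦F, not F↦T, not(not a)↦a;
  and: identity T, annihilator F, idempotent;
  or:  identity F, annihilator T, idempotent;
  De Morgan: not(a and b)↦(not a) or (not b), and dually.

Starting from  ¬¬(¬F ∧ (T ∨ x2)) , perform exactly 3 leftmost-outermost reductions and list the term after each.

Answer: after 3 steps: T ∨ x2

Reduction:
  start: ¬¬(¬F ∧ (T ∨ x2))
  step 1: ¬F ∧ (T ∨ x2)
  step 2: T ∧ (T ∨ x2)
  step 3: T ∨ x2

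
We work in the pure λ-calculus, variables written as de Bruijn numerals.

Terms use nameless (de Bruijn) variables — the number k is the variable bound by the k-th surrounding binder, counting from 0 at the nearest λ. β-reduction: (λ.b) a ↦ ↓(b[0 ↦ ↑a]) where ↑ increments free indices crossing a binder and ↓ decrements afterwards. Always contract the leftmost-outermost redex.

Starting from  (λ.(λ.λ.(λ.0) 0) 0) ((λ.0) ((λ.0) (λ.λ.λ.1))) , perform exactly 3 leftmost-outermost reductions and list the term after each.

Answer: after 3 steps: λ.0

Derivation:
  start: (λ.(λ.λ.(λ.0) 0) 0) ((λ.0) ((λ.0) (λ.λ.λ.1)))
  [1] (λ.λ.(λ.0) 0) ((λ.0) ((λ.0) (λ.λ.λ.1)))
  [2] λ.(λ.0) 0
  [3] λ.0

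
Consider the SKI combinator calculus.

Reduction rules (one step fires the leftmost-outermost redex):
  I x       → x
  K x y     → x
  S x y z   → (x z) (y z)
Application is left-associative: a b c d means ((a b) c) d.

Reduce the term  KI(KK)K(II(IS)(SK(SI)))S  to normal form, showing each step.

Answer: normal form = S(SK(SI))  (in 6 steps)

Reduction:
  start: KI(KK)K(II(IS)(SK(SI)))S
  step 1: IK(II(IS)(SK(SI)))S
  step 2: K(II(IS)(SK(SI)))S
  step 3: II(IS)(SK(SI))
  step 4: I(IS)(SK(SI))
  step 5: IS(SK(SI))
  step 6: S(SK(SI))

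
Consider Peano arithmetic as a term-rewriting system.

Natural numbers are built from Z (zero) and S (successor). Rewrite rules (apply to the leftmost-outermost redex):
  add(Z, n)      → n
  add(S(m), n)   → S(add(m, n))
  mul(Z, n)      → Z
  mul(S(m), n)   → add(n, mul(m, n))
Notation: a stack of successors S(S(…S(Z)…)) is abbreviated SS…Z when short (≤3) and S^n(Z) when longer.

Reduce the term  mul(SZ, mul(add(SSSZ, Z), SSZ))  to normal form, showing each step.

  start: mul(SZ, mul(add(SSSZ, Z), SSZ))
  step 1: add(mul(add(SSSZ, Z), SSZ), mul(Z, mul(add(SSSZ, Z), SSZ)))
  step 2: add(mul(S(add(SSZ, Z)), SSZ), mul(Z, mul(add(SSSZ, Z), SSZ)))
  step 3: add(add(SSZ, mul(add(SSZ, Z), SSZ)), mul(Z, mul(add(SSSZ, Z), SSZ)))
  step 4: add(S(add(SZ, mul(add(SSZ, Z), SSZ))), mul(Z, mul(add(SSSZ, Z), SSZ)))
  step 5: S(add(add(SZ, mul(add(SSZ, Z), SSZ)), mul(Z, mul(add(SSSZ, Z), SSZ))))
  step 6: S(add(S(add(Z, mul(add(SSZ, Z), SSZ))), mul(Z, mul(add(SSSZ, Z), SSZ))))
  step 7: S(S(add(add(Z, mul(add(SSZ, Z), SSZ)), mul(Z, mul(add(SSSZ, Z), SSZ)))))
  step 8: S(S(add(mul(add(SSZ, Z), SSZ), mul(Z, mul(add(SSSZ, Z), SSZ)))))
  step 9: S(S(add(mul(S(add(SZ, Z)), SSZ), mul(Z, mul(add(SSSZ, Z), SSZ)))))
  step 10: S(S(add(add(SSZ, mul(add(SZ, Z), SSZ)), mul(Z, mul(add(SSSZ, Z), SSZ)))))
  step 11: S(S(add(S(add(SZ, mul(add(SZ, Z), SSZ))), mul(Z, mul(add(SSSZ, Z), SSZ)))))
  step 12: S(S(S(add(add(SZ, mul(add(SZ, Z), SSZ)), mul(Z, mul(add(SSSZ, Z), SSZ))))))
  step 13: S(S(S(add(S(add(Z, mul(add(SZ, Z), SSZ))), mul(Z, mul(add(SSSZ, Z), SSZ))))))
  step 14: S(S(S(S(add(add(Z, mul(add(SZ, Z), SSZ)), mul(Z, mul(add(SSSZ, Z), SSZ)))))))
  step 15: S(S(S(S(add(mul(add(SZ, Z), SSZ), mul(Z, mul(add(SSSZ, Z), SSZ)))))))
  step 16: S(S(S(S(add(mul(S(add(Z, Z)), SSZ), mul(Z, mul(add(SSSZ, Z), SSZ)))))))
  step 17: S(S(S(S(add(add(SSZ, mul(add(Z, Z), SSZ)), mul(Z, mul(add(SSSZ, Z), SSZ)))))))
  step 18: S(S(S(S(add(S(add(SZ, mul(add(Z, Z), SSZ))), mul(Z, mul(add(SSSZ, Z), SSZ)))))))
  step 19: S(S(S(S(S(add(add(SZ, mul(add(Z, Z), SSZ)), mul(Z, mul(add(SSSZ, Z), SSZ))))))))
  step 20: S(S(S(S(S(add(S(add(Z, mul(add(Z, Z), SSZ))), mul(Z, mul(add(SSSZ, Z), SSZ))))))))
  step 21: S(S(S(S(S(S(add(add(Z, mul(add(Z, Z), SSZ)), mul(Z, mul(add(SSSZ, Z), SSZ)))))))))
  step 22: S(S(S(S(S(S(add(mul(add(Z, Z), SSZ), mul(Z, mul(add(SSSZ, Z), SSZ)))))))))
  step 23: S(S(S(S(S(S(add(mul(Z, SSZ), mul(Z, mul(add(SSSZ, Z), SSZ)))))))))
  step 24: S(S(S(S(S(S(add(Z, mul(Z, mul(add(SSSZ, Z), SSZ)))))))))
  step 25: S(S(S(S(S(S(mul(Z, mul(add(SSSZ, Z), SSZ))))))))
  step 26: S^6(Z)

Answer: normal form = S^6(Z)  (in 26 steps)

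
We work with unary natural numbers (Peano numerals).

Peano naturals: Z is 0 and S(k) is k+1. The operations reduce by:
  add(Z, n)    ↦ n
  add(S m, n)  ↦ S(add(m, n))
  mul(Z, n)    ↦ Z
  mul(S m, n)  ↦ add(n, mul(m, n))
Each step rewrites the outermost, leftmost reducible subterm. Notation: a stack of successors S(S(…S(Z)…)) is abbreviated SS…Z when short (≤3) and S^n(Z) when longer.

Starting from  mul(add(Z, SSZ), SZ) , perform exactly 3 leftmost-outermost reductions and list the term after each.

Answer: after 3 steps: S(add(Z, mul(SZ, SZ)))

Working:
  start: mul(add(Z, SSZ), SZ)
  →1  mul(SSZ, SZ)
  →2  add(SZ, mul(SZ, SZ))
  →3  S(add(Z, mul(SZ, SZ)))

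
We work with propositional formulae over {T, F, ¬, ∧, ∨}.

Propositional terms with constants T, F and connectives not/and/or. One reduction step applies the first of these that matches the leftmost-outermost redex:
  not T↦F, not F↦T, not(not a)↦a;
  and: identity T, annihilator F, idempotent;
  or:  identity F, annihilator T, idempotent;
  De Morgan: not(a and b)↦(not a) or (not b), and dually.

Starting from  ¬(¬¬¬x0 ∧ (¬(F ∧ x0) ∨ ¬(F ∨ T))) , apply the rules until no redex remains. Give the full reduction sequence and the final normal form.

  start: ¬(¬¬¬x0 ∧ (¬(F ∧ x0) ∨ ¬(F ∨ T)))
  →1  ¬¬¬¬x0 ∨ ¬(¬(F ∧ x0) ∨ ¬(F ∨ T))
  →2  ¬¬x0 ∨ ¬(¬(F ∧ x0) ∨ ¬(F ∨ T))
  →3  x0 ∨ ¬(¬(F ∧ x0) ∨ ¬(F ∨ T))
  →4  x0 ∨ (¬¬(F ∧ x0) ∧ ¬¬(F ∨ T))
  →5  x0 ∨ ((F ∧ x0) ∧ ¬¬(F ∨ T))
  →6  x0 ∨ (F ∧ ¬¬(F ∨ T))
  →7  x0 ∨ F
  →8  x0

Answer: normal form = x0  (in 8 steps)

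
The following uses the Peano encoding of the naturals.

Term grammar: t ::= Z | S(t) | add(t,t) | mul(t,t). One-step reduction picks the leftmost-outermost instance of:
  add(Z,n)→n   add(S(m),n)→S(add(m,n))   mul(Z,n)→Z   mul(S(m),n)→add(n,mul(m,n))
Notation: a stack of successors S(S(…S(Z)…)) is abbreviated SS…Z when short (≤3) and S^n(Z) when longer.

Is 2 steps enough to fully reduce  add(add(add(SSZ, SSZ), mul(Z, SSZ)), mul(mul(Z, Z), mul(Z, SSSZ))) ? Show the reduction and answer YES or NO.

Answer: NO — after 2 steps the term is add(S(add(add(SZ, SSZ), mul(Z, SSZ))), mul(mul(Z, Z), mul(Z, SSSZ))), not yet normal

Working:
  start: add(add(add(SSZ, SSZ), mul(Z, SSZ)), mul(mul(Z, Z), mul(Z, SSSZ)))
  [1] add(add(S(add(SZ, SSZ)), mul(Z, SSZ)), mul(mul(Z, Z), mul(Z, SSSZ)))
  [2] add(S(add(add(SZ, SSZ), mul(Z, SSZ))), mul(mul(Z, Z), mul(Z, SSSZ)))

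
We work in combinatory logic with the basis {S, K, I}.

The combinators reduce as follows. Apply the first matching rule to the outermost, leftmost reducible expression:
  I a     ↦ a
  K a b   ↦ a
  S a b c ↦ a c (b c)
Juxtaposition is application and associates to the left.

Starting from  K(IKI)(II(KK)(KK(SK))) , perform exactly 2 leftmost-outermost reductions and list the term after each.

  start: K(IKI)(II(KK)(KK(SK)))
  →1  IKI
  →2  KI

Answer: after 2 steps: KI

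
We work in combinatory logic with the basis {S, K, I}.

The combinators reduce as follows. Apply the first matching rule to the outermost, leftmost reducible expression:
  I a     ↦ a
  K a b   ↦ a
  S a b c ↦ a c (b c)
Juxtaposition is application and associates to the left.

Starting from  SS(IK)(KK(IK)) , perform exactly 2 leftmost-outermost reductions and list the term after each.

  start: SS(IK)(KK(IK))
  step 1: S(KK(IK))(IK(KK(IK)))
  step 2: SK(IK(KK(IK)))

Answer: after 2 steps: SK(IK(KK(IK)))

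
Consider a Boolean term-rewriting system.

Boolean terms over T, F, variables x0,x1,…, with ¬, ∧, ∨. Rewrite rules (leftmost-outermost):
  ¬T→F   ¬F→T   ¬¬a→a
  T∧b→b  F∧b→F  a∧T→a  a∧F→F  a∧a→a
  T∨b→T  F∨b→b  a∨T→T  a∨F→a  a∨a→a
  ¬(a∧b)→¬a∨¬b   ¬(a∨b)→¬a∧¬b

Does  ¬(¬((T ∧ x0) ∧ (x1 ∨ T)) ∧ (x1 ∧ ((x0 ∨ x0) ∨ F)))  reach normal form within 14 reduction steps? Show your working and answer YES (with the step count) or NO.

  start: ¬(¬((T ∧ x0) ∧ (x1 ∨ T)) ∧ (x1 ∧ ((x0 ∨ x0) ∨ F)))
  step 1: ¬¬((T ∧ x0) ∧ (x1 ∨ T)) ∨ ¬(x1 ∧ ((x0 ∨ x0) ∨ F))
  step 2: ((T ∧ x0) ∧ (x1 ∨ T)) ∨ ¬(x1 ∧ ((x0 ∨ x0) ∨ F))
  step 3: (x0 ∧ (x1 ∨ T)) ∨ ¬(x1 ∧ ((x0 ∨ x0) ∨ F))
  step 4: (x0 ∧ T) ∨ ¬(x1 ∧ ((x0 ∨ x0) ∨ F))
  step 5: x0 ∨ ¬(x1 ∧ ((x0 ∨ x0) ∨ F))
  step 6: x0 ∨ (¬x1 ∨ ¬((x0 ∨ x0) ∨ F))
  step 7: x0 ∨ (¬x1 ∨ (¬(x0 ∨ x0) ∧ ¬F))
  step 8: x0 ∨ (¬x1 ∨ ((¬x0 ∧ ¬x0) ∧ ¬F))
  step 9: x0 ∨ (¬x1 ∨ (¬x0 ∧ ¬F))
  step 10: x0 ∨ (¬x1 ∨ (¬x0 ∧ T))
  step 11: x0 ∨ (¬x1 ∨ ¬x0)

Answer: YES — reaches normal form x0 ∨ (¬x1 ∨ ¬x0) in 11 ≤ 14 steps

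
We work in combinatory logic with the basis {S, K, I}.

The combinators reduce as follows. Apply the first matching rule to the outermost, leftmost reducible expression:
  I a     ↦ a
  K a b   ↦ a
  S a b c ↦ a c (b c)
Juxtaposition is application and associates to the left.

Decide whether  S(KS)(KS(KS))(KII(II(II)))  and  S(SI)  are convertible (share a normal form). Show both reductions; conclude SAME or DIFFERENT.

Answer: SAME — A ⇓ S(SI), B ⇓ S(SI)

Derivation:
Term A:
  start: S(KS)(KS(KS))(KII(II(II)))
  step 1: KS(KII(II(II)))(KS(KS)(KII(II(II))))
  step 2: S(KS(KS)(KII(II(II))))
  step 3: S(S(KII(II(II))))
  step 4: S(S(I(II(II))))
  step 5: S(S(II(II)))
  step 6: S(S(I(II)))
  step 7: S(S(II))
  step 8: S(SI)

Term B:
  start: S(SI)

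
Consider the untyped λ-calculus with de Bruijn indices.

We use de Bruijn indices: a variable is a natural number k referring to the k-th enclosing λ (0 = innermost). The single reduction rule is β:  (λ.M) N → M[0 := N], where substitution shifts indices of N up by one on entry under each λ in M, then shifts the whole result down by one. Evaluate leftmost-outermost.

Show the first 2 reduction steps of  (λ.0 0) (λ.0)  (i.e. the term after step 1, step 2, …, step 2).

Answer: after 2 steps: λ.0

Reduction:
  start: (λ.0 0) (λ.0)
  [1] (λ.0) (λ.0)
  [2] λ.0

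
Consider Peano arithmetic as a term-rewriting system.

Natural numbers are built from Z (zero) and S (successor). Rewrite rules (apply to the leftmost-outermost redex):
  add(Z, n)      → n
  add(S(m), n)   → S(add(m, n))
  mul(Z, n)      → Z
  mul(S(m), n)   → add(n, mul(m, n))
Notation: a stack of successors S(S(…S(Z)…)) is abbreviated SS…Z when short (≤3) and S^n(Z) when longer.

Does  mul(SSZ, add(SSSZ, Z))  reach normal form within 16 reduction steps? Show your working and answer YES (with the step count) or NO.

Answer: NO — after 16 steps the term is S(S(S(S(S(S(add(add(Z, Z), mul(Z, add(SSSZ, Z))))))))), not yet normal

Working:
  start: mul(SSZ, add(SSSZ, Z))
  [1] add(add(SSSZ, Z), mul(SZ, add(SSSZ, Z)))
  [2] add(S(add(SSZ, Z)), mul(SZ, add(SSSZ, Z)))
  [3] S(add(add(SSZ, Z), mul(SZ, add(SSSZ, Z))))
  [4] S(add(S(add(SZ, Z)), mul(SZ, add(SSSZ, Z))))
  [5] S(S(add(add(SZ, Z), mul(SZ, add(SSSZ, Z)))))
  [6] S(S(add(S(add(Z, Z)), mul(SZ, add(SSSZ, Z)))))
  [7] S(S(S(add(add(Z, Z), mul(SZ, add(SSSZ, Z))))))
  [8] S(S(S(add(Z, mul(SZ, add(SSSZ, Z))))))
  [9] S(S(S(mul(SZ, add(SSSZ, Z)))))
  [10] S(S(S(add(add(SSSZ, Z), mul(Z, add(SSSZ, Z))))))
  [11] S(S(S(add(S(add(SSZ, Z)), mul(Z, add(SSSZ, Z))))))
  [12] S(S(S(S(add(add(SSZ, Z), mul(Z, add(SSSZ, Z)))))))
  [13] S(S(S(S(add(S(add(SZ, Z)), mul(Z, add(SSSZ, Z)))))))
  [14] S(S(S(S(S(add(add(SZ, Z), mul(Z, add(SSSZ, Z))))))))
  [15] S(S(S(S(S(add(S(add(Z, Z)), mul(Z, add(SSSZ, Z))))))))
  [16] S(S(S(S(S(S(add(add(Z, Z), mul(Z, add(SSSZ, Z)))))))))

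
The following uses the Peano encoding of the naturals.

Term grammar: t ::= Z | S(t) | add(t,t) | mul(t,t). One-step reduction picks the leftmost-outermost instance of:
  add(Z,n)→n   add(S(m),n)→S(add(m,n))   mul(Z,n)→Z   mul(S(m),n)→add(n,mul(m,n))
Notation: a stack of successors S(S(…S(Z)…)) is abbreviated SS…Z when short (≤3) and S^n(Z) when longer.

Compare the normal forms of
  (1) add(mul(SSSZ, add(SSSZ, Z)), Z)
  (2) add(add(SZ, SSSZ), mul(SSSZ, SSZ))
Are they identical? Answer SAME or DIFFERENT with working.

Answer: DIFFERENT — A ⇓ S^9(Z), B ⇓ S^10(Z)

Working:
Term A:
  start: add(mul(SSSZ, add(SSSZ, Z)), Z)
  →1  add(add(add(SSSZ, Z), mul(SSZ, add(SSSZ, Z))), Z)
  →2  add(add(S(add(SSZ, Z)), mul(SSZ, add(SSSZ, Z))), Z)
  →3  add(S(add(add(SSZ, Z), mul(SSZ, add(SSSZ, Z)))), Z)
  →4  S(add(add(add(SSZ, Z), mul(SSZ, add(SSSZ, Z))), Z))
  →5  S(add(add(S(add(SZ, Z)), mul(SSZ, add(SSSZ, Z))), Z))
  →6  S(add(S(add(add(SZ, Z), mul(SSZ, add(SSSZ, Z)))), Z))
  →7  S(S(add(add(add(SZ, Z), mul(SSZ, add(SSSZ, Z))), Z)))
  →8  S(S(add(add(S(add(Z, Z)), mul(SSZ, add(SSSZ, Z))), Z)))
  →9  S(S(add(S(add(add(Z, Z), mul(SSZ, add(SSSZ, Z)))), Z)))
  →10  S(S(S(add(add(add(Z, Z), mul(SSZ, add(SSSZ, Z))), Z))))
  →11  S(S(S(add(add(Z, mul(SSZ, add(SSSZ, Z))), Z))))
  →12  S(S(S(add(mul(SSZ, add(SSSZ, Z)), Z))))
  →13  S(S(S(add(add(add(SSSZ, Z), mul(SZ, add(SSSZ, Z))), Z))))
  →14  S(S(S(add(add(S(add(SSZ, Z)), mul(SZ, add(SSSZ, Z))), Z))))
  →15  S(S(S(add(S(add(add(SSZ, Z), mul(SZ, add(SSSZ, Z)))), Z))))
  →16  S(S(S(S(add(add(add(SSZ, Z), mul(SZ, add(SSSZ, Z))), Z)))))
  →17  S(S(S(S(add(add(S(add(SZ, Z)), mul(SZ, add(SSSZ, Z))), Z)))))
  →18  S(S(S(S(add(S(add(add(SZ, Z), mul(SZ, add(SSSZ, Z)))), Z)))))
  →19  S(S(S(S(S(add(add(add(SZ, Z), mul(SZ, add(SSSZ, Z))), Z))))))
  →20  S(S(S(S(S(add(add(S(add(Z, Z)), mul(SZ, add(SSSZ, Z))), Z))))))
  →21  S(S(S(S(S(add(S(add(add(Z, Z), mul(SZ, add(SSSZ, Z)))), Z))))))
  →22  S(S(S(S(S(S(add(add(add(Z, Z), mul(SZ, add(SSSZ, Z))), Z)))))))
  →23  S(S(S(S(S(S(add(add(Z, mul(SZ, add(SSSZ, Z))), Z)))))))
  →24  S(S(S(S(S(S(add(mul(SZ, add(SSSZ, Z)), Z)))))))
  →25  S(S(S(S(S(S(add(add(add(SSSZ, Z), mul(Z, add(SSSZ, Z))), Z)))))))
  →26  S(S(S(S(S(S(add(add(S(add(SSZ, Z)), mul(Z, add(SSSZ, Z))), Z)))))))
  →27  S(S(S(S(S(S(add(S(add(add(SSZ, Z), mul(Z, add(SSSZ, Z)))), Z)))))))
  →28  S(S(S(S(S(S(S(add(add(add(SSZ, Z), mul(Z, add(SSSZ, Z))), Z))))))))
  →29  S(S(S(S(S(S(S(add(add(S(add(SZ, Z)), mul(Z, add(SSSZ, Z))), Z))))))))
  →30  S(S(S(S(S(S(S(add(S(add(add(SZ, Z), mul(Z, add(SSSZ, Z)))), Z))))))))
  →31  S(S(S(S(S(S(S(S(add(add(add(SZ, Z), mul(Z, add(SSSZ, Z))), Z)))))))))
  →32  S(S(S(S(S(S(S(S(add(add(S(add(Z, Z)), mul(Z, add(SSSZ, Z))), Z)))))))))
  →33  S(S(S(S(S(S(S(S(add(S(add(add(Z, Z), mul(Z, add(SSSZ, Z)))), Z)))))))))
  →34  S(S(S(S(S(S(S(S(S(add(add(add(Z, Z), mul(Z, add(SSSZ, Z))), Z))))))))))
  →35  S(S(S(S(S(S(S(S(S(add(add(Z, mul(Z, add(SSSZ, Z))), Z))))))))))
  →36  S(S(S(S(S(S(S(S(S(add(mul(Z, add(SSSZ, Z)), Z))))))))))
  →37  S(S(S(S(S(S(S(S(S(add(Z, Z))))))))))
  →38  S^9(Z)

Term B:
  start: add(add(SZ, SSSZ), mul(SSSZ, SSZ))
  →1  add(S(add(Z, SSSZ)), mul(SSSZ, SSZ))
  →2  S(add(add(Z, SSSZ), mul(SSSZ, SSZ)))
  →3  S(add(SSSZ, mul(SSSZ, SSZ)))
  →4  S(S(add(SSZ, mul(SSSZ, SSZ))))
  →5  S(S(S(add(SZ, mul(SSSZ, SSZ)))))
  →6  S(S(S(S(add(Z, mul(SSSZ, SSZ))))))
  →7  S(S(S(S(mul(SSSZ, SSZ)))))
  →8  S(S(S(S(add(SSZ, mul(SSZ, SSZ))))))
  →9  S(S(S(S(S(add(SZ, mul(SSZ, SSZ)))))))
  →10  S(S(S(S(S(S(add(Z, mul(SSZ, SSZ))))))))
  →11  S(S(S(S(S(S(mul(SSZ, SSZ)))))))
  →12  S(S(S(S(S(S(add(SSZ, mul(SZ, SSZ))))))))
  →13  S(S(S(S(S(S(S(add(SZ, mul(SZ, SSZ)))))))))
  →14  S(S(S(S(S(S(S(S(add(Z, mul(SZ, SSZ))))))))))
  →15  S(S(S(S(S(S(S(S(mul(SZ, SSZ)))))))))
  →16  S(S(S(S(S(S(S(S(add(SSZ, mul(Z, SSZ))))))))))
  →17  S(S(S(S(S(S(S(S(S(add(SZ, mul(Z, SSZ)))))))))))
  →18  S(S(S(S(S(S(S(S(S(S(add(Z, mul(Z, SSZ))))))))))))
  →19  S(S(S(S(S(S(S(S(S(S(mul(Z, SSZ)))))))))))
  →20  S^10(Z)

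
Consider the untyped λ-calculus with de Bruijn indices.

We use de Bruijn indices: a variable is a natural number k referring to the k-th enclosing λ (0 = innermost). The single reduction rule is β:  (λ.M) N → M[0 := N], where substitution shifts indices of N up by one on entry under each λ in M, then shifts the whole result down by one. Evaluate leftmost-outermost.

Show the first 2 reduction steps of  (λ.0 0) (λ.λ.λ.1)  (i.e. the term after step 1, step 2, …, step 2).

  start: (λ.0 0) (λ.λ.λ.1)
  step 1: (λ.λ.λ.1) (λ.λ.λ.1)
  step 2: λ.λ.1

Answer: after 2 steps: λ.λ.1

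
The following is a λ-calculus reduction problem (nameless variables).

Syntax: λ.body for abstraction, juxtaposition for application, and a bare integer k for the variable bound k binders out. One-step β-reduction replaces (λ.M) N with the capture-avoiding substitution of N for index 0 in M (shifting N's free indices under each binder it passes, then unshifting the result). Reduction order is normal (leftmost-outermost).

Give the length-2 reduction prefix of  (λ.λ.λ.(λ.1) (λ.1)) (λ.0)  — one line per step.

  start: (λ.λ.λ.(λ.1) (λ.1)) (λ.0)
  step 1: λ.λ.(λ.1) (λ.1)
  step 2: λ.λ.0

Answer: after 2 steps: λ.λ.0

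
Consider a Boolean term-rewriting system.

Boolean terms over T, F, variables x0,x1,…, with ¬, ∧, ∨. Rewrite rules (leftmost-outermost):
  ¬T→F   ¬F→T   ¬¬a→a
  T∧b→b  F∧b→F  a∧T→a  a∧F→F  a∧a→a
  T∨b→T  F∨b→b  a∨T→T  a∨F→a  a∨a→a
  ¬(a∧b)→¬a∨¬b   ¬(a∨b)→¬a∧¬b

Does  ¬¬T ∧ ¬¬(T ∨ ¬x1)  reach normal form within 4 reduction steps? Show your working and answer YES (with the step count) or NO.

Answer: YES — reaches normal form T in 4 ≤ 4 steps

Reduction:
  start: ¬¬T ∧ ¬¬(T ∨ ¬x1)
  step 1: T ∧ ¬¬(T ∨ ¬x1)
  step 2: ¬¬(T ∨ ¬x1)
  step 3: T ∨ ¬x1
  step 4: T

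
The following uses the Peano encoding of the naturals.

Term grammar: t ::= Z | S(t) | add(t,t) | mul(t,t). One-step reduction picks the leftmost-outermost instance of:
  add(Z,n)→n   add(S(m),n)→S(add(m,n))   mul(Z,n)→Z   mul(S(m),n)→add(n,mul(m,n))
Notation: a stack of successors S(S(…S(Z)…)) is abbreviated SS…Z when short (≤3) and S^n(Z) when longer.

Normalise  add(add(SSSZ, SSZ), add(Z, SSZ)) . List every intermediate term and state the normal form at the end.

  start: add(add(SSSZ, SSZ), add(Z, SSZ))
  step 1: add(S(add(SSZ, SSZ)), add(Z, SSZ))
  step 2: S(add(add(SSZ, SSZ), add(Z, SSZ)))
  step 3: S(add(S(add(SZ, SSZ)), add(Z, SSZ)))
  step 4: S(S(add(add(SZ, SSZ), add(Z, SSZ))))
  step 5: S(S(add(S(add(Z, SSZ)), add(Z, SSZ))))
  step 6: S(S(S(add(add(Z, SSZ), add(Z, SSZ)))))
  step 7: S(S(S(add(SSZ, add(Z, SSZ)))))
  step 8: S(S(S(S(add(SZ, add(Z, SSZ))))))
  step 9: S(S(S(S(S(add(Z, add(Z, SSZ)))))))
  step 10: S(S(S(S(S(add(Z, SSZ))))))
  step 11: S^7(Z)

Answer: normal form = S^7(Z)  (in 11 steps)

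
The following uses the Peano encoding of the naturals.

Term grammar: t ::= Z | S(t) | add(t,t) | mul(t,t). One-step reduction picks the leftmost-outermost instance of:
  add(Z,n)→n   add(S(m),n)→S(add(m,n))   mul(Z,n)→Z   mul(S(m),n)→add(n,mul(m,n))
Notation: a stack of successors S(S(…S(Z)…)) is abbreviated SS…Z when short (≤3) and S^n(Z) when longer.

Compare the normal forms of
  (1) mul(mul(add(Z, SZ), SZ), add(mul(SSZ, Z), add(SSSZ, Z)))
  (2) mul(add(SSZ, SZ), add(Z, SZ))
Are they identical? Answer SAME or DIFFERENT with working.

Term A:
  start: mul(mul(add(Z, SZ), SZ), add(mul(SSZ, Z), add(SSSZ, Z)))
  →1  mul(mul(SZ, SZ), add(mul(SSZ, Z), add(SSSZ, Z)))
  →2  mul(add(SZ, mul(Z, SZ)), add(mul(SSZ, Z), add(SSSZ, Z)))
  →3  mul(S(add(Z, mul(Z, SZ))), add(mul(SSZ, Z), add(SSSZ, Z)))
  →4  add(add(mul(SSZ, Z), add(SSSZ, Z)), mul(add(Z, mul(Z, SZ)), add(mul(SSZ, Z), add(SSSZ, Z))))
  →5  add(add(add(Z, mul(SZ, Z)), add(SSSZ, Z)), mul(add(Z, mul(Z, SZ)), add(mul(SSZ, Z), add(SSSZ, Z))))
  →6  add(add(mul(SZ, Z), add(SSSZ, Z)), mul(add(Z, mul(Z, SZ)), add(mul(SSZ, Z), add(SSSZ, Z))))
  →7  add(add(add(Z, mul(Z, Z)), add(SSSZ, Z)), mul(add(Z, mul(Z, SZ)), add(mul(SSZ, Z), add(SSSZ, Z))))
  →8  add(add(mul(Z, Z), add(SSSZ, Z)), mul(add(Z, mul(Z, SZ)), add(mul(SSZ, Z), add(SSSZ, Z))))
  →9  add(add(Z, add(SSSZ, Z)), mul(add(Z, mul(Z, SZ)), add(mul(SSZ, Z), add(SSSZ, Z))))
  →10  add(add(SSSZ, Z), mul(add(Z, mul(Z, SZ)), add(mul(SSZ, Z), add(SSSZ, Z))))
  →11  add(S(add(SSZ, Z)), mul(add(Z, mul(Z, SZ)), add(mul(SSZ, Z), add(SSSZ, Z))))
  →12  S(add(add(SSZ, Z), mul(add(Z, mul(Z, SZ)), add(mul(SSZ, Z), add(SSSZ, Z)))))
  →13  S(add(S(add(SZ, Z)), mul(add(Z, mul(Z, SZ)), add(mul(SSZ, Z), add(SSSZ, Z)))))
  →14  S(S(add(add(SZ, Z), mul(add(Z, mul(Z, SZ)), add(mul(SSZ, Z), add(SSSZ, Z))))))
  →15  S(S(add(S(add(Z, Z)), mul(add(Z, mul(Z, SZ)), add(mul(SSZ, Z), add(SSSZ, Z))))))
  →16  S(S(S(add(add(Z, Z), mul(add(Z, mul(Z, SZ)), add(mul(SSZ, Z), add(SSSZ, Z)))))))
  →17  S(S(S(add(Z, mul(add(Z, mul(Z, SZ)), add(mul(SSZ, Z), add(SSSZ, Z)))))))
  →18  S(S(S(mul(add(Z, mul(Z, SZ)), add(mul(SSZ, Z), add(SSSZ, Z))))))
  →19  S(S(S(mul(mul(Z, SZ), add(mul(SSZ, Z), add(SSSZ, Z))))))
  →20  S(S(S(mul(Z, add(mul(SSZ, Z), add(SSSZ, Z))))))
  →21  SSSZ

Term B:
  start: mul(add(SSZ, SZ), add(Z, SZ))
  →1  mul(S(add(SZ, SZ)), add(Z, SZ))
  →2  add(add(Z, SZ), mul(add(SZ, SZ), add(Z, SZ)))
  →3  add(SZ, mul(add(SZ, SZ), add(Z, SZ)))
  →4  S(add(Z, mul(add(SZ, SZ), add(Z, SZ))))
  →5  S(mul(add(SZ, SZ), add(Z, SZ)))
  →6  S(mul(S(add(Z, SZ)), add(Z, SZ)))
  →7  S(add(add(Z, SZ), mul(add(Z, SZ), add(Z, SZ))))
  →8  S(add(SZ, mul(add(Z, SZ), add(Z, SZ))))
  →9  S(S(add(Z, mul(add(Z, SZ), add(Z, SZ)))))
  →10  S(S(mul(add(Z, SZ), add(Z, SZ))))
  →11  S(S(mul(SZ, add(Z, SZ))))
  →12  S(S(add(add(Z, SZ), mul(Z, add(Z, SZ)))))
  →13  S(S(add(SZ, mul(Z, add(Z, SZ)))))
  →14  S(S(S(add(Z, mul(Z, add(Z, SZ))))))
  →15  S(S(S(mul(Z, add(Z, SZ)))))
  →16  SSSZ

Answer: SAME — A ⇓ SSSZ, B ⇓ SSSZ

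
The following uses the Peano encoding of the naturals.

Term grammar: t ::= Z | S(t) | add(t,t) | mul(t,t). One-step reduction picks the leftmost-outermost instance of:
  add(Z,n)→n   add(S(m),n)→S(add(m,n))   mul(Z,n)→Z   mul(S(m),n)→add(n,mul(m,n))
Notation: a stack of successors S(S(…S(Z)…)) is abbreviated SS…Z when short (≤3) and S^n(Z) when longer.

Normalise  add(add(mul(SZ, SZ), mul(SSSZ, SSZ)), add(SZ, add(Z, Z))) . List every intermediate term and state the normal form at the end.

  start: add(add(mul(SZ, SZ), mul(SSSZ, SSZ)), add(SZ, add(Z, Z)))
  step 1: add(add(add(SZ, mul(Z, SZ)), mul(SSSZ, SSZ)), add(SZ, add(Z, Z)))
  step 2: add(add(S(add(Z, mul(Z, SZ))), mul(SSSZ, SSZ)), add(SZ, add(Z, Z)))
  step 3: add(S(add(add(Z, mul(Z, SZ)), mul(SSSZ, SSZ))), add(SZ, add(Z, Z)))
  step 4: S(add(add(add(Z, mul(Z, SZ)), mul(SSSZ, SSZ)), add(SZ, add(Z, Z))))
  step 5: S(add(add(mul(Z, SZ), mul(SSSZ, SSZ)), add(SZ, add(Z, Z))))
  step 6: S(add(add(Z, mul(SSSZ, SSZ)), add(SZ, add(Z, Z))))
  step 7: S(add(mul(SSSZ, SSZ), add(SZ, add(Z, Z))))
  step 8: S(add(add(SSZ, mul(SSZ, SSZ)), add(SZ, add(Z, Z))))
  step 9: S(add(S(add(SZ, mul(SSZ, SSZ))), add(SZ, add(Z, Z))))
  step 10: S(S(add(add(SZ, mul(SSZ, SSZ)), add(SZ, add(Z, Z)))))
  step 11: S(S(add(S(add(Z, mul(SSZ, SSZ))), add(SZ, add(Z, Z)))))
  step 12: S(S(S(add(add(Z, mul(SSZ, SSZ)), add(SZ, add(Z, Z))))))
  step 13: S(S(S(add(mul(SSZ, SSZ), add(SZ, add(Z, Z))))))
  step 14: S(S(S(add(add(SSZ, mul(SZ, SSZ)), add(SZ, add(Z, Z))))))
  step 15: S(S(S(add(S(add(SZ, mul(SZ, SSZ))), add(SZ, add(Z, Z))))))
  step 16: S(S(S(S(add(add(SZ, mul(SZ, SSZ)), add(SZ, add(Z, Z)))))))
  step 17: S(S(S(S(add(S(add(Z, mul(SZ, SSZ))), add(SZ, add(Z, Z)))))))
  step 18: S(S(S(S(S(add(add(Z, mul(SZ, SSZ)), add(SZ, add(Z, Z))))))))
  step 19: S(S(S(S(S(add(mul(SZ, SSZ), add(SZ, add(Z, Z))))))))
  step 20: S(S(S(S(S(add(add(SSZ, mul(Z, SSZ)), add(SZ, add(Z, Z))))))))
  step 21: S(S(S(S(S(add(S(add(SZ, mul(Z, SSZ))), add(SZ, add(Z, Z))))))))
  step 22: S(S(S(S(S(S(add(add(SZ, mul(Z, SSZ)), add(SZ, add(Z, Z)))))))))
  step 23: S(S(S(S(S(S(add(S(add(Z, mul(Z, SSZ))), add(SZ, add(Z, Z)))))))))
  step 24: S(S(S(S(S(S(S(add(add(Z, mul(Z, SSZ)), add(SZ, add(Z, Z))))))))))
  step 25: S(S(S(S(S(S(S(add(mul(Z, SSZ), add(SZ, add(Z, Z))))))))))
  step 26: S(S(S(S(S(S(S(add(Z, add(SZ, add(Z, Z))))))))))
  step 27: S(S(S(S(S(S(S(add(SZ, add(Z, Z)))))))))
  step 28: S(S(S(S(S(S(S(S(add(Z, add(Z, Z))))))))))
  step 29: S(S(S(S(S(S(S(S(add(Z, Z)))))))))
  step 30: S^8(Z)

Answer: normal form = S^8(Z)  (in 30 steps)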